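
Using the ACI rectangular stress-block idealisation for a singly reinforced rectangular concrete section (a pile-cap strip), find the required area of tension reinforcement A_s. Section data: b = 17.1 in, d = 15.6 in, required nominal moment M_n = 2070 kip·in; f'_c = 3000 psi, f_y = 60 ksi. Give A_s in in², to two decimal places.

From M_n = 0.85 f'_c a b (d − a/2):
a = d − √(d² − 2M_n/(0.85 f'_c b)) = 15.6 − √(15.6² − 2 × 2070/(0.85 × 3 × 17.1)) = 3.417 in.
A_s = 0.85 f'_c a b / f_y = 0.85 × 3 × 3.417 × 17.1 / 60 = 2.483 in².

A_s ≈ 2.48 in²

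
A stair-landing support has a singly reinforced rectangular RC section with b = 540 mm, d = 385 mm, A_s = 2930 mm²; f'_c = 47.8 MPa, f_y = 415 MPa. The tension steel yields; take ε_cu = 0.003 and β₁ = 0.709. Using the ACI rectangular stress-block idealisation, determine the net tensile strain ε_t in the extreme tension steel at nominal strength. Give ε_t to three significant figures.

a = A_s f_y/(0.85 f'_c b) = 55.42 mm.
β₁ = 0.709, so c = a/β₁ = 55.42/0.709 = 78.17 mm.
From the linear strain diagram with ε_cu = 0.003: ε_t = 0.003 (d − c)/c = 0.003 × (385 − 78.17)/78.17 = 0.0118.
Since ε_t ≥ 0.005, the section is tension-controlled.

ε_t ≈ 0.0118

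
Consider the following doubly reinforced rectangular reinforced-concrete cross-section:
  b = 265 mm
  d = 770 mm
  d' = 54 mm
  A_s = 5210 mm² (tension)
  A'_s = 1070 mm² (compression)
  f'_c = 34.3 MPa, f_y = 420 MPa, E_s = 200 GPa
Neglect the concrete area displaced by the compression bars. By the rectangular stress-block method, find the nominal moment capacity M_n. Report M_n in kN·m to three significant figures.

M_n ≈ 1460 kN·m

Assume both tension and compression steel yield.
Net tension couple steel: A_s − A'_s = 4140 mm².
a = (A_s − A'_s) f_y / (0.85 f'_c b) = 1738800/(0.85 × 34.3 × 265) = 225.06 mm.
c = a/β₁ = 225.06/0.805 = 279.58 mm; ε'_s = 0.003(c − d')/c = 0.0024 ≥ f_y/E_s = 0.0021, so compression steel does yield.
M_n = (A_s − A'_s) f_y (d − a/2) + A'_s f_y (d − d') = [1738800 × (770 − 112.53) + 449400 × (770 − 54)] × 10⁻⁶ = 1143.21 + 321.77 = 1464.98 kN·m.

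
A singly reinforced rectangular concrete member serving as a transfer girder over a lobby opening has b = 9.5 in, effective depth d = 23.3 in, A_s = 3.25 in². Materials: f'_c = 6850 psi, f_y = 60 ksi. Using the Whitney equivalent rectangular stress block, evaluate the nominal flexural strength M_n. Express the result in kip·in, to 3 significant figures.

T = A_s f_y = 3.25 × 60 = 195 kips.
a = T/(0.85 f'_c b) = 195/(0.85 × 6.85 × 9.5) = 3.525 in.
M_n = T(d − a/2) = 195 × (23.3 − 1.7625) = 4199.8 kip·in.

M_n ≈ 4200 kip·in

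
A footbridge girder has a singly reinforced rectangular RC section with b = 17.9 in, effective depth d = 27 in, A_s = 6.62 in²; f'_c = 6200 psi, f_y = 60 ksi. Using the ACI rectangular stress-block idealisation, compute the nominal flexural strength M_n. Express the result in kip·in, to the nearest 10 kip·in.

M_n ≈ 9890 kip·in

T = A_s f_y = 6.62 × 60 = 397.2 kips.
a = T/(0.85 f'_c b) = 397.2/(0.85 × 6.2 × 17.9) = 4.211 in.
M_n = T(d − a/2) = 397.2 × (27 − 2.1055) = 9888.1 kip·in.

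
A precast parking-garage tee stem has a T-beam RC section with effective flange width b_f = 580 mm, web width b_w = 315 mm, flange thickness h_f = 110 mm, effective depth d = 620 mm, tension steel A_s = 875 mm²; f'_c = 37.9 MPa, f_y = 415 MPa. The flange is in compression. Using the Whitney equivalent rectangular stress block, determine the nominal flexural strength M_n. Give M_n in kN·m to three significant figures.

Tension: T = A_s f_y = 875 × 415 = 363125 N.
Try a within the flange: a = T/(0.85 f'_c b_f) = 363125/(0.85 × 37.9 × 580) = 19.43 mm.
Since a = 19.43 ≤ h_f = 110 mm, the stress block lies entirely in the flange; analyse as a rectangular beam of width b_f.
M_n = T(d − a/2) = 363125 × (620 − 9.715) = 221.61 × 10⁶ N·mm.
M_n = 221.61 kN·m.

M_n ≈ 222 kN·m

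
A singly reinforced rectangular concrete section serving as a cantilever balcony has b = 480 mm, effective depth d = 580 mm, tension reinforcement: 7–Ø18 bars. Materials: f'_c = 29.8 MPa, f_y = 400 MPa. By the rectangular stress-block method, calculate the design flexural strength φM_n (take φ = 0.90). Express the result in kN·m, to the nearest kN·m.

φM_n ≈ 353 kN·m

A_s = 7 × 254 = 1778 mm².
T = A_s f_y = 1778 × 400 = 711200 N = 711.2 kN.
From C = T: a = T/(0.85 f'_c b) = 711200/(0.85 × 29.8 × 480) = 58.49 mm.
M_n = T(d − a/2) = 711.2 kN × (580 − 29.245) mm = 391.70 kN·m.
φM_n = 0.90 × 391.70 = 352.53 kN·m.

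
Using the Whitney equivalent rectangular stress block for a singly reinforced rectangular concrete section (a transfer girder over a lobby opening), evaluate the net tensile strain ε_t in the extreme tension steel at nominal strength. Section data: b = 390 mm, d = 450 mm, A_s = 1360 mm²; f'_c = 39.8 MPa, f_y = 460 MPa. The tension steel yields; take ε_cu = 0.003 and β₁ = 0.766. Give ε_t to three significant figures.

ε_t ≈ 0.0188

a = A_s f_y/(0.85 f'_c b) = 47.42 mm.
β₁ = 0.766, so c = a/β₁ = 47.42/0.766 = 61.91 mm.
From the linear strain diagram with ε_cu = 0.003: ε_t = 0.003 (d − c)/c = 0.003 × (450 − 61.91)/61.91 = 0.0188.
Since ε_t ≥ 0.005, the section is tension-controlled.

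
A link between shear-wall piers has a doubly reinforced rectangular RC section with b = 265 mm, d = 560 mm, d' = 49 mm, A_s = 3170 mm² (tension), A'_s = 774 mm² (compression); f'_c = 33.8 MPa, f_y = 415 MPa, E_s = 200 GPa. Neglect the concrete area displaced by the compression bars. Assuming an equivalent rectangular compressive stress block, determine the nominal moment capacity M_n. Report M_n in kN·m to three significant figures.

M_n ≈ 656 kN·m

Assume both tension and compression steel yield.
Net tension couple steel: A_s − A'_s = 2396 mm².
a = (A_s − A'_s) f_y / (0.85 f'_c b) = 994340/(0.85 × 33.8 × 265) = 130.60 mm.
c = a/β₁ = 130.60/0.809 = 161.43 mm; ε'_s = 0.003(c − d')/c = 0.0021 ≥ f_y/E_s = 0.0021, so compression steel does yield.
M_n = (A_s − A'_s) f_y (d − a/2) + A'_s f_y (d − d') = [994340 × (560 − 65.3) + 321210 × (560 − 49)] × 10⁻⁶ = 491.90 + 164.14 = 656.04 kN·m.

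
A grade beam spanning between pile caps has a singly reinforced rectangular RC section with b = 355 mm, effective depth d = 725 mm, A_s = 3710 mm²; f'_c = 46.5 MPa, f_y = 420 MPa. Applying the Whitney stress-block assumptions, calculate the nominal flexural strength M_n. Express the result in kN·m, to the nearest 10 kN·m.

T = A_s f_y = 3710 × 420 = 1558200 N = 1558.2 kN.
From C = T: a = T/(0.85 f'_c b) = 1558200/(0.85 × 46.5 × 355) = 111.05 mm.
M_n = T(d − a/2) = 1558.2 kN × (725 − 55.525) mm = 1043.18 kN·m.

M_n ≈ 1040 kN·m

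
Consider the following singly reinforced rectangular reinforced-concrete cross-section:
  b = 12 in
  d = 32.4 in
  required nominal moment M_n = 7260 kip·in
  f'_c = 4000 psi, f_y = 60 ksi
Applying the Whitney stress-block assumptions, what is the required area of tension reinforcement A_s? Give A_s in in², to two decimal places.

From M_n = 0.85 f'_c a b (d − a/2):
a = d − √(d² − 2M_n/(0.85 f'_c b)) = 32.4 − √(32.4² − 2 × 7260/(0.85 × 4 × 12)) = 6.058 in.
A_s = 0.85 f'_c a b / f_y = 0.85 × 4 × 6.058 × 12 / 60 = 4.119 in².

A_s ≈ 4.12 in²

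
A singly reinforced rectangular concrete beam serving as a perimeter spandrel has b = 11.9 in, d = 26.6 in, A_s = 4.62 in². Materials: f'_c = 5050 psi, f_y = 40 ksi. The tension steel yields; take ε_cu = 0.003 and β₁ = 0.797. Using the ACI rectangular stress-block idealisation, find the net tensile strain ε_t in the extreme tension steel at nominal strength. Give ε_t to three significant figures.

a = A_s f_y/(0.85 f'_c b) = 3.618 in.
β₁ = 0.797, so c = a/β₁ = 3.618/0.797 = 4.540 in.
From the linear strain diagram with ε_cu = 0.003: ε_t = 0.003 (d − c)/c = 0.003 × (26.6 − 4.540)/4.540 = 0.0146.
Since ε_t ≥ 0.005, the section is tension-controlled.

ε_t ≈ 0.0146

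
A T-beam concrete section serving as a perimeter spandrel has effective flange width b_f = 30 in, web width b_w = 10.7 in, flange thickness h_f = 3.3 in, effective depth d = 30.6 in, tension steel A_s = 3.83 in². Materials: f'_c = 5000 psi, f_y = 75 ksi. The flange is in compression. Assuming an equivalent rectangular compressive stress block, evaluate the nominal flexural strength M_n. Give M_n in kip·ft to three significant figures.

Tension: T = A_s f_y = 3.83 × 75 = 287.25 kips.
Try a within the flange: a = T/(0.85 f'_c b_f) = 287.25/(0.85 × 5 × 30) = 2.253 in.
Since a = 2.253 ≤ h_f = 3.3 in, the stress block lies entirely in the flange; analyse as a rectangular beam of width b_f.
M_n = T(d − a/2) = 287.25 × (30.6 − 1.1265) = 8466.3 kip·in.
M_n = 8466.3/12 = 705.53 kip·ft.

M_n ≈ 706 kip·ft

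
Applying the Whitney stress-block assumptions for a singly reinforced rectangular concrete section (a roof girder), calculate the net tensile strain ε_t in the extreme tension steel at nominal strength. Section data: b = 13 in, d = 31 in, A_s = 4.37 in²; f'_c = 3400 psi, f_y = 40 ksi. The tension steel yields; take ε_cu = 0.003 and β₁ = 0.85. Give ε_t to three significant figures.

a = A_s f_y/(0.85 f'_c b) = 4.653 in.
β₁ = 0.85, so c = a/β₁ = 4.653/0.85 = 5.474 in.
From the linear strain diagram with ε_cu = 0.003: ε_t = 0.003 (d − c)/c = 0.003 × (31 − 5.474)/5.474 = 0.0140.
Since ε_t ≥ 0.005, the section is tension-controlled.

ε_t ≈ 0.0140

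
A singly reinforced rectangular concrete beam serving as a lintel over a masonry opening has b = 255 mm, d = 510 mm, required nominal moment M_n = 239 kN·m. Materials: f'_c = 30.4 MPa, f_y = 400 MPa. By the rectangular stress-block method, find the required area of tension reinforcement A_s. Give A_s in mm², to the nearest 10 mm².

With M_n = 0.85 f'_c a b (d − a/2), solve the quadratic for a:
a = d − √(d² − 2M_n/(0.85 f'_c b)) = 510 − √(510² − 2 × 239×10⁶/(0.85 × 30.4 × 255)) = 76.92 mm.
A_s = 0.85 f'_c a b / f_y = 0.85 × 30.4 × 76.92 × 255 / 400 = 1267.1 mm².

A_s ≈ 1270 mm²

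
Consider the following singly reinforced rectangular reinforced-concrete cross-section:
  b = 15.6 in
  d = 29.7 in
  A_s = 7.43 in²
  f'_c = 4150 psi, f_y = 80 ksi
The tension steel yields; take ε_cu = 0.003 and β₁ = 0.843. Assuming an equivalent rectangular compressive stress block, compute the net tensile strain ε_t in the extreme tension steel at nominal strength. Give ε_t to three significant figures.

ε_t ≈ 0.00395

a = A_s f_y/(0.85 f'_c b) = 10.802 in.
β₁ = 0.843, so c = a/β₁ = 10.802/0.843 = 12.814 in.
From the linear strain diagram with ε_cu = 0.003: ε_t = 0.003 (d − c)/c = 0.003 × (29.7 − 12.814)/12.814 = 0.00395.
ε_t < 0.004 — the section is over-reinforced for flexure under ACI limits.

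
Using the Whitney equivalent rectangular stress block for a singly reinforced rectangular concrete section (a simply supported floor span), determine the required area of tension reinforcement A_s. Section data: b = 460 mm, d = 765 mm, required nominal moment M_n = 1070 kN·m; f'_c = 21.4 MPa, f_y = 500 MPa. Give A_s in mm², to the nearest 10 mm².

With M_n = 0.85 f'_c a b (d − a/2), solve the quadratic for a:
a = d − √(d² − 2M_n/(0.85 f'_c b)) = 765 − √(765² − 2 × 1070×10⁶/(0.85 × 21.4 × 460)) = 191.00 mm.
A_s = 0.85 f'_c a b / f_y = 0.85 × 21.4 × 191.00 × 460 / 500 = 3196.3 mm².

A_s ≈ 3200 mm²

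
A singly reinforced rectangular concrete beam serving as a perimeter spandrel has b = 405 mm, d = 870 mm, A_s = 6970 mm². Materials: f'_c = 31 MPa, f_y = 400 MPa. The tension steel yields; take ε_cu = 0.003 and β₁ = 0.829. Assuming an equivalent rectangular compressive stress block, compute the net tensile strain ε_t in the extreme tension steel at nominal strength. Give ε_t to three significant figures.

ε_t ≈ 0.00528

a = A_s f_y/(0.85 f'_c b) = 261.25 mm.
β₁ = 0.829, so c = a/β₁ = 261.25/0.829 = 315.14 mm.
From the linear strain diagram with ε_cu = 0.003: ε_t = 0.003 (d − c)/c = 0.003 × (870 − 315.14)/315.14 = 0.00528.
Since ε_t ≥ 0.005, the section is tension-controlled.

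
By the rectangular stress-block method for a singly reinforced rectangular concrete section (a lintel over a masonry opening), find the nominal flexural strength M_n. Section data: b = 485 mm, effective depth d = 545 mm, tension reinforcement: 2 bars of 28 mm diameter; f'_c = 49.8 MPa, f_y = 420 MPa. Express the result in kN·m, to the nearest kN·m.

M_n ≈ 275 kN·m

A_s = 2 × 616 = 1232 mm².
T = A_s f_y = 1232 × 420 = 517440 N = 517.44 kN.
From C = T: a = T/(0.85 f'_c b) = 517440/(0.85 × 49.8 × 485) = 25.20 mm.
M_n = T(d − a/2) = 517.44 kN × (545 − 12.6) mm = 275.49 kN·m.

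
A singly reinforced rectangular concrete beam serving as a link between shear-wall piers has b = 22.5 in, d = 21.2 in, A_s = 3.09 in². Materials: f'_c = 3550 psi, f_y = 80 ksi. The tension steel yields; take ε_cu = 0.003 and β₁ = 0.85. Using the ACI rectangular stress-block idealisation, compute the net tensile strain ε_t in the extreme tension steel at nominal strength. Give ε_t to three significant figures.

ε_t ≈ 0.0118

a = A_s f_y/(0.85 f'_c b) = 3.641 in.
β₁ = 0.85, so c = a/β₁ = 3.641/0.85 = 4.284 in.
From the linear strain diagram with ε_cu = 0.003: ε_t = 0.003 (d − c)/c = 0.003 × (21.2 − 4.284)/4.284 = 0.0118.
Since ε_t ≥ 0.005, the section is tension-controlled.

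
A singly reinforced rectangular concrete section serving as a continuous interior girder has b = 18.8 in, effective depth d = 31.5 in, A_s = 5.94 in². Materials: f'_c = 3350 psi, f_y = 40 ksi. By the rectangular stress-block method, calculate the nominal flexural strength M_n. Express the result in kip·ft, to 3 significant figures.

T = A_s f_y = 5.94 × 40 = 237.6 kips.
a = T/(0.85 f'_c b) = 237.6/(0.85 × 3.35 × 18.8) = 4.438 in.
M_n = T(d − a/2) = 237.6 × (31.5 − 2.219) = 6957.2 kip·in = 6957.2/12 = 579.77 kip·ft.

M_n ≈ 580 kip·ft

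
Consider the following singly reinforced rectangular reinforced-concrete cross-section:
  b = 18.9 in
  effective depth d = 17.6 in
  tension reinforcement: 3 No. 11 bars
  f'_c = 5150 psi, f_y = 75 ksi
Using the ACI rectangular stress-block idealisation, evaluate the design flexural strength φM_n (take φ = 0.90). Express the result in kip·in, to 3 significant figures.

φM_n ≈ 4890 kip·in

A_s = 3 × 1.56 = 4.68 in².
T = A_s f_y = 4.68 × 75 = 351 kips.
a = T/(0.85 f'_c b) = 351/(0.85 × 5.15 × 18.9) = 4.242 in.
M_n = T(d − a/2) = 351 × (17.6 − 2.121) = 5433.1 kip·in.
φM_n = 0.90 × 5433.1 = 4889.8 kip·in.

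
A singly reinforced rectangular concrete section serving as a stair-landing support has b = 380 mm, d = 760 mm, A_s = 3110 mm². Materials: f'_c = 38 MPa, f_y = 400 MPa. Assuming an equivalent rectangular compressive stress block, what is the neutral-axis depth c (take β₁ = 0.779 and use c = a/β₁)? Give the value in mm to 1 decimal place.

T = A_s f_y = 3110 × 400 = 1244000 N = 1244 kN.
Setting C = 0.85 f'_c a b equal to T: a = 1244000/(0.85 × 38 × 380) = 101.352 mm.
With β₁ = 0.779, c = a/β₁ = 101.352/0.779 = 130.1 mm.

c ≈ 130.1 mm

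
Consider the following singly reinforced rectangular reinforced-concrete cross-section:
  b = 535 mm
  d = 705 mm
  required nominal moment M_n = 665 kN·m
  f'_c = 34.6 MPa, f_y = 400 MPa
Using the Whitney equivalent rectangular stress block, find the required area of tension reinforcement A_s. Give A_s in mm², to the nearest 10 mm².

A_s ≈ 2470 mm²

With M_n = 0.85 f'_c a b (d − a/2), solve the quadratic for a:
a = d − √(d² − 2M_n/(0.85 f'_c b)) = 705 − √(705² − 2 × 665×10⁶/(0.85 × 34.6 × 535)) = 62.74 mm.
A_s = 0.85 f'_c a b / f_y = 0.85 × 34.6 × 62.74 × 535 / 400 = 2467.9 mm².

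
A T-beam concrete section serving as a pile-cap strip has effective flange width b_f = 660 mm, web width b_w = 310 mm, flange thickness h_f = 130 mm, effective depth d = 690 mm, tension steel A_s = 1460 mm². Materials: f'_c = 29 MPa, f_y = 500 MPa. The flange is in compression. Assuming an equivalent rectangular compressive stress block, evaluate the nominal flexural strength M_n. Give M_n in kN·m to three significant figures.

Tension: T = A_s f_y = 1460 × 500 = 730000 N.
Try a within the flange: a = T/(0.85 f'_c b_f) = 730000/(0.85 × 29 × 660) = 44.87 mm.
Since a = 44.87 ≤ h_f = 130 mm, the stress block lies entirely in the flange; analyse as a rectangular beam of width b_f.
M_n = T(d − a/2) = 730000 × (690 − 22.435) = 487.32 × 10⁶ N·mm.
M_n = 487.32 kN·m.

M_n ≈ 487 kN·m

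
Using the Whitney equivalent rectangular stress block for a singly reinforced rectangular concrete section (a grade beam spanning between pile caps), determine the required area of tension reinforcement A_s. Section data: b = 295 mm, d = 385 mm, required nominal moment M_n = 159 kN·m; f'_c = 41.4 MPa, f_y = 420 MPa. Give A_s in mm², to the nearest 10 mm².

With M_n = 0.85 f'_c a b (d − a/2), solve the quadratic for a:
a = d − √(d² − 2M_n/(0.85 f'_c b)) = 385 − √(385² − 2 × 159×10⁶/(0.85 × 41.4 × 295)) = 42.08 mm.
A_s = 0.85 f'_c a b / f_y = 0.85 × 41.4 × 42.08 × 295 / 420 = 1040.1 mm².

A_s ≈ 1040 mm²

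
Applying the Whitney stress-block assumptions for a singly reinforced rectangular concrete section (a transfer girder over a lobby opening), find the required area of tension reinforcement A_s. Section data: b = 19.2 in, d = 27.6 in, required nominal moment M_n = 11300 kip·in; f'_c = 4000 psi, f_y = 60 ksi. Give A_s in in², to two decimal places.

A_s ≈ 7.85 in²

From M_n = 0.85 f'_c a b (d − a/2):
a = d − √(d² − 2M_n/(0.85 f'_c b)) = 27.6 − √(27.6² − 2 × 11300/(0.85 × 4 × 19.2)) = 7.215 in.
A_s = 0.85 f'_c a b / f_y = 0.85 × 4 × 7.215 × 19.2 / 60 = 7.850 in².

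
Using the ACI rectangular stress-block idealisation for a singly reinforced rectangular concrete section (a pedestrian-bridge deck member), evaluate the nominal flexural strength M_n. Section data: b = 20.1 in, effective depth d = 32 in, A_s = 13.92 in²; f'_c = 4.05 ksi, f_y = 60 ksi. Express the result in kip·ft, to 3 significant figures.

M_n ≈ 1810 kip·ft

T = A_s f_y = 13.92 × 60 = 835.2 kips.
a = T/(0.85 f'_c b) = 835.2/(0.85 × 4.05 × 20.1) = 12.070 in.
M_n = T(d − a/2) = 835.2 × (32 − 6.035) = 21686.0 kip·in = 21686.0/12 = 1807.17 kip·ft.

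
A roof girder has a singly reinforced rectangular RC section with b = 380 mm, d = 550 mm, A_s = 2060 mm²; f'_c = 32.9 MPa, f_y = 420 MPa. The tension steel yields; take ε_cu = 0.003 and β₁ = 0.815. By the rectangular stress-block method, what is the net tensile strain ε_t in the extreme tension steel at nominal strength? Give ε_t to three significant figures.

a = A_s f_y/(0.85 f'_c b) = 81.42 mm.
β₁ = 0.815, so c = a/β₁ = 81.42/0.815 = 99.90 mm.
From the linear strain diagram with ε_cu = 0.003: ε_t = 0.003 (d − c)/c = 0.003 × (550 − 99.90)/99.90 = 0.0135.
Since ε_t ≥ 0.005, the section is tension-controlled.

ε_t ≈ 0.0135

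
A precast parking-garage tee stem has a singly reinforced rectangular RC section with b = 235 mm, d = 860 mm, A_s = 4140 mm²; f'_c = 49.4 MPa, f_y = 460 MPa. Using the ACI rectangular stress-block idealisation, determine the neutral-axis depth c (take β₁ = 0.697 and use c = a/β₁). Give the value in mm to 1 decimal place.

c ≈ 276.9 mm

T = A_s f_y = 4140 × 460 = 1904400 N = 1904.4 kN.
Setting C = 0.85 f'_c a b equal to T: a = 1904400/(0.85 × 49.4 × 235) = 192.994 mm.
With β₁ = 0.697, c = a/β₁ = 192.994/0.697 = 276.9 mm.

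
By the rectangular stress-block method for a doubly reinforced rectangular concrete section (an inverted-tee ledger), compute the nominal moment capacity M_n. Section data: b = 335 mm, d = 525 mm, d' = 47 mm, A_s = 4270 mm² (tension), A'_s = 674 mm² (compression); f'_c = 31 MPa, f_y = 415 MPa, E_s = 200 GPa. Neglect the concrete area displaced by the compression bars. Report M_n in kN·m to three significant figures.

M_n ≈ 791 kN·m

Assume both tension and compression steel yield.
Net tension couple steel: A_s − A'_s = 3596 mm².
a = (A_s − A'_s) f_y / (0.85 f'_c b) = 1492340/(0.85 × 31 × 335) = 169.06 mm.
c = a/β₁ = 169.06/0.829 = 203.93 mm; ε'_s = 0.003(c − d')/c = 0.0023 ≥ f_y/E_s = 0.0021, so compression steel does yield.
M_n = (A_s − A'_s) f_y (d − a/2) + A'_s f_y (d − d') = [1492340 × (525 − 84.53) + 279710 × (525 − 47)] × 10⁻⁶ = 657.33 + 133.70 = 791.03 kN·m.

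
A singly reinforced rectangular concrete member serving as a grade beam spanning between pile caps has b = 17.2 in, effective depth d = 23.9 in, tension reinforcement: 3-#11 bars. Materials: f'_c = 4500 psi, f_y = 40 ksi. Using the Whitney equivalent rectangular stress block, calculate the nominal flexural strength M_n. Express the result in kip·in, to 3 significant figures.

A_s = 3 × 1.56 = 4.68 in².
T = A_s f_y = 4.68 × 40 = 187.2 kips.
a = T/(0.85 f'_c b) = 187.2/(0.85 × 4.5 × 17.2) = 2.845 in.
M_n = T(d − a/2) = 187.2 × (23.9 − 1.4225) = 4207.8 kip·in.

M_n ≈ 4210 kip·in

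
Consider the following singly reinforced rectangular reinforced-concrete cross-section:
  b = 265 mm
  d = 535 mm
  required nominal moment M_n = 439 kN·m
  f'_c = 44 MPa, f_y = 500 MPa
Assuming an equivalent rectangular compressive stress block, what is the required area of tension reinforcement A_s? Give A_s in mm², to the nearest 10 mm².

A_s ≈ 1790 mm²

With M_n = 0.85 f'_c a b (d − a/2), solve the quadratic for a:
a = d − √(d² − 2M_n/(0.85 f'_c b)) = 535 − √(535² − 2 × 439×10⁶/(0.85 × 44 × 265)) = 90.44 mm.
A_s = 0.85 f'_c a b / f_y = 0.85 × 44 × 90.44 × 265 / 500 = 1792.7 mm².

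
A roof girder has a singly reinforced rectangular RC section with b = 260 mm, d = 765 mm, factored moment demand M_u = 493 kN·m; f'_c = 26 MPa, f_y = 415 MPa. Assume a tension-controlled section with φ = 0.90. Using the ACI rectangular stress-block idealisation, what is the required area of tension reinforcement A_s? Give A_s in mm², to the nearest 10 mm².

M_n = M_u/φ = 493/0.90 = 547.778 kN·m.
With M_n = 0.85 f'_c a b (d − a/2), solve the quadratic for a:
a = d − √(d² − 2M_n/(0.85 f'_c b)) = 765 − √(765² − 2 × 547.778×10⁶/(0.85 × 26 × 260)) = 136.86 mm.
A_s = 0.85 f'_c a b / f_y = 0.85 × 26 × 136.86 × 260 / 415 = 1894.9 mm².

A_s ≈ 1890 mm²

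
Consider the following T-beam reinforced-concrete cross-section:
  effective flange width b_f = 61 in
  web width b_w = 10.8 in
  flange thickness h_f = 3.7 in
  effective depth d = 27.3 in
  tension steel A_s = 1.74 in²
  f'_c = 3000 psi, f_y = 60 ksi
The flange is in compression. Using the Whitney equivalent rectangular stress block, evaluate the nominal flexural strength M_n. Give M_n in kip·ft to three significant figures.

Tension: T = A_s f_y = 1.74 × 60 = 104.4 kips.
Try a within the flange: a = T/(0.85 f'_c b_f) = 104.4/(0.85 × 3 × 61) = 0.671 in.
Since a = 0.671 ≤ h_f = 3.7 in, the stress block lies entirely in the flange; analyse as a rectangular beam of width b_f.
M_n = T(d − a/2) = 104.4 × (27.3 − 0.3355) = 2815.1 kip·in.
M_n = 2815.1/12 = 234.59 kip·ft.

M_n ≈ 235 kip·ft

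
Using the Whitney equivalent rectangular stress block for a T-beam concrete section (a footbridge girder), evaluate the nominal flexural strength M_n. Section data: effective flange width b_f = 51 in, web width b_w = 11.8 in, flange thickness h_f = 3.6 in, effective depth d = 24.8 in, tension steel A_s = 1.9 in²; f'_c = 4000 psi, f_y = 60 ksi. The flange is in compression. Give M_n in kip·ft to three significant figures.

Tension: T = A_s f_y = 1.9 × 60 = 114 kips.
Try a within the flange: a = T/(0.85 f'_c b_f) = 114/(0.85 × 4 × 51) = 0.657 in.
Since a = 0.657 ≤ h_f = 3.6 in, the stress block lies entirely in the flange; analyse as a rectangular beam of width b_f.
M_n = T(d − a/2) = 114 × (24.8 − 0.3285) = 2789.8 kip·in.
M_n = 2789.8/12 = 232.48 kip·ft.

M_n ≈ 232 kip·ft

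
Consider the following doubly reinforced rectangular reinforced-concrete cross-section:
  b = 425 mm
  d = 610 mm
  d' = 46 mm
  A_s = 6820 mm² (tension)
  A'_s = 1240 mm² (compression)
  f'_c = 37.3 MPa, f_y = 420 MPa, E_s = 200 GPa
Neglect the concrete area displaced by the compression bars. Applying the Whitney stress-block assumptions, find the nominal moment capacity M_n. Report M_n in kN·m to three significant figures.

Assume both tension and compression steel yield.
Net tension couple steel: A_s − A'_s = 5580 mm².
a = (A_s − A'_s) f_y / (0.85 f'_c b) = 2343600/(0.85 × 37.3 × 425) = 173.93 mm.
c = a/β₁ = 173.93/0.784 = 221.85 mm; ε'_s = 0.003(c − d')/c = 0.0024 ≥ f_y/E_s = 0.0021, so compression steel does yield.
M_n = (A_s − A'_s) f_y (d − a/2) + A'_s f_y (d − d') = [2343600 × (610 − 86.965) + 520800 × (610 − 46)] × 10⁻⁶ = 1225.78 + 293.73 = 1519.51 kN·m.

M_n ≈ 1520 kN·m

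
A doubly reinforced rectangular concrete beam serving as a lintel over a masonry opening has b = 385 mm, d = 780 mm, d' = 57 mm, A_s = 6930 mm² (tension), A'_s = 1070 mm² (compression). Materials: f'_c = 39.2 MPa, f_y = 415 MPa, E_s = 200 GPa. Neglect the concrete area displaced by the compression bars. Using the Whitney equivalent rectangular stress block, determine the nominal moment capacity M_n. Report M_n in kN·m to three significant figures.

M_n ≈ 1990 kN·m

Assume both tension and compression steel yield.
Net tension couple steel: A_s − A'_s = 5860 mm².
a = (A_s − A'_s) f_y / (0.85 f'_c b) = 2431900/(0.85 × 39.2 × 385) = 189.57 mm.
c = a/β₁ = 189.57/0.77 = 246.19 mm; ε'_s = 0.003(c − d')/c = 0.0023 ≥ f_y/E_s = 0.0021, so compression steel does yield.
M_n = (A_s − A'_s) f_y (d − a/2) + A'_s f_y (d − d') = [2431900 × (780 − 94.785) + 444050 × (780 − 57)] × 10⁻⁶ = 1666.37 + 321.05 = 1987.42 kN·m.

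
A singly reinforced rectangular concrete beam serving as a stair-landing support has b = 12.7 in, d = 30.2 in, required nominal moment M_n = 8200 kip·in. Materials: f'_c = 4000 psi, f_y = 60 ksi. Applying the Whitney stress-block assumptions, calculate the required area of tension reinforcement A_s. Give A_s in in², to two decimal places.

A_s ≈ 5.13 in²

From M_n = 0.85 f'_c a b (d − a/2):
a = d − √(d² − 2M_n/(0.85 f'_c b)) = 30.2 − √(30.2² − 2 × 8200/(0.85 × 4 × 12.7)) = 7.130 in.
A_s = 0.85 f'_c a b / f_y = 0.85 × 4 × 7.130 × 12.7 / 60 = 5.131 in².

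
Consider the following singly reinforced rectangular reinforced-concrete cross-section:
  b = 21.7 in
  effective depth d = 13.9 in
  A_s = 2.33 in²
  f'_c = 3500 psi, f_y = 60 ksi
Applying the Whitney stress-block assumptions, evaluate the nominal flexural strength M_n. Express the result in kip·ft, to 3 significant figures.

M_n ≈ 149 kip·ft

T = A_s f_y = 2.33 × 60 = 139.8 kips.
a = T/(0.85 f'_c b) = 139.8/(0.85 × 3.5 × 21.7) = 2.166 in.
M_n = T(d − a/2) = 139.8 × (13.9 − 1.083) = 1791.8 kip·in = 1791.8/12 = 149.32 kip·ft.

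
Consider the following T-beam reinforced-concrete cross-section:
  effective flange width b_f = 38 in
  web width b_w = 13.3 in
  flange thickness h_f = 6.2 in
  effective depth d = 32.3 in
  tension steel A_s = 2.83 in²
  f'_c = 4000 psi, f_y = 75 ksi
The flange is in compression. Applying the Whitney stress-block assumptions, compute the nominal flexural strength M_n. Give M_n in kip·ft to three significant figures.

Tension: T = A_s f_y = 2.83 × 75 = 212.25 kips.
Try a within the flange: a = T/(0.85 f'_c b_f) = 212.25/(0.85 × 4 × 38) = 1.643 in.
Since a = 1.643 ≤ h_f = 6.2 in, the stress block lies entirely in the flange; analyse as a rectangular beam of width b_f.
M_n = T(d − a/2) = 212.25 × (32.3 − 0.8215) = 6681.3 kip·in.
M_n = 6681.3/12 = 556.78 kip·ft.

M_n ≈ 557 kip·ft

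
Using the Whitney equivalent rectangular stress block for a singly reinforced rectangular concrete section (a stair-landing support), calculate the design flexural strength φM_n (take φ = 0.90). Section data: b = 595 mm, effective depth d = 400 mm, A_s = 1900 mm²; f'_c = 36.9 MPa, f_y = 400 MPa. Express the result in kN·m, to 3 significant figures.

T = A_s f_y = 1900 × 400 = 760000 N = 760 kN.
From C = T: a = T/(0.85 f'_c b) = 760000/(0.85 × 36.9 × 595) = 40.72 mm.
M_n = T(d − a/2) = 760 kN × (400 − 20.36) mm = 288.53 kN·m.
φM_n = 0.90 × 288.53 = 259.68 kN·m.

φM_n ≈ 260 kN·m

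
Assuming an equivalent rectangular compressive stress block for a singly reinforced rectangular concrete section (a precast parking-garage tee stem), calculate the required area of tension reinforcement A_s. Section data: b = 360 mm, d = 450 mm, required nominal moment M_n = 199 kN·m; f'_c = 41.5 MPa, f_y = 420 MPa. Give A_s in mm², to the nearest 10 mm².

A_s ≈ 1100 mm²

With M_n = 0.85 f'_c a b (d − a/2), solve the quadratic for a:
a = d − √(d² − 2M_n/(0.85 f'_c b)) = 450 − √(450² − 2 × 199×10⁶/(0.85 × 41.5 × 360)) = 36.29 mm.
A_s = 0.85 f'_c a b / f_y = 0.85 × 41.5 × 36.29 × 360 / 420 = 1097.3 mm².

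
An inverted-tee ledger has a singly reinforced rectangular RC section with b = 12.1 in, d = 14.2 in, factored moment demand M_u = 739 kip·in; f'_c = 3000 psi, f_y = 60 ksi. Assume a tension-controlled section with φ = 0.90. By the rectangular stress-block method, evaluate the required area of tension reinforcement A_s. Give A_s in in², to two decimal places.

A_s ≈ 1.04 in²

M_n = M_u/φ = 739/0.90 = 821.111 kip·in.
From M_n = 0.85 f'_c a b (d − a/2):
a = d − √(d² − 2M_n/(0.85 f'_c b)) = 14.2 − √(14.2² − 2 × 821.111/(0.85 × 3 × 12.1)) = 2.017 in.
A_s = 0.85 f'_c a b / f_y = 0.85 × 3 × 2.017 × 12.1 / 60 = 1.037 in².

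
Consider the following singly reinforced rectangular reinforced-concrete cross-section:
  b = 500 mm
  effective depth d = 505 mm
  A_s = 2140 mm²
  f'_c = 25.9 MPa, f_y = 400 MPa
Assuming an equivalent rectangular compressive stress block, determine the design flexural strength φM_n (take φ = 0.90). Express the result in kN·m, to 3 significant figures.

T = A_s f_y = 2140 × 400 = 856000 N = 856 kN.
From C = T: a = T/(0.85 f'_c b) = 856000/(0.85 × 25.9 × 500) = 77.77 mm.
M_n = T(d − a/2) = 856 kN × (505 − 38.885) mm = 398.99 kN·m.
φM_n = 0.90 × 398.99 = 359.09 kN·m.

φM_n ≈ 359 kN·m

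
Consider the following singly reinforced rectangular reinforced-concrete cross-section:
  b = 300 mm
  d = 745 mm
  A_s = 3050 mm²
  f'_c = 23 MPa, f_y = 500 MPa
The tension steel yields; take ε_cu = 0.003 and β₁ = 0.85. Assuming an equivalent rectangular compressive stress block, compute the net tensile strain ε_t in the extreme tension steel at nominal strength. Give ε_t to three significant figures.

ε_t ≈ 0.00431

a = A_s f_y/(0.85 f'_c b) = 260.02 mm.
β₁ = 0.85, so c = a/β₁ = 260.02/0.85 = 305.91 mm.
From the linear strain diagram with ε_cu = 0.003: ε_t = 0.003 (d − c)/c = 0.003 × (745 − 305.91)/305.91 = 0.00431.
ε_t is between 0.004 and 0.005 — transition zone.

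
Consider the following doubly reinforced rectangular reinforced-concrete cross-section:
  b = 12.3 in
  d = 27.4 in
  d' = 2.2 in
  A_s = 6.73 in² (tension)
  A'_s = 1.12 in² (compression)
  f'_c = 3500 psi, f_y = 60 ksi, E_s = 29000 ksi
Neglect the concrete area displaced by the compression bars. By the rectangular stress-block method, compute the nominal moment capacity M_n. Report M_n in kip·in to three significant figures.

M_n ≈ 9370 kip·in

Assume both steels yield.
a = (A_s − A'_s) f_y/(0.85 f'_c b) = (6.73 − 1.12) × 60/(0.85 × 3.5 × 12.3) = 9.199 in.
c = a/β₁ = 9.199/0.85 = 10.822 in; ε'_s = 0.003(c − d')/c = 0.0024 ≥ ε_y = 0.0021, so the compression steel yields.
M_n = (A_s − A'_s) f_y (d − a/2) + A'_s f_y (d − d') = 336.6 × (27.4 − 4.5995) + 67.2 × (27.4 − 2.2) = 7674.6 + 1693.4 = 9368.0 kip·in.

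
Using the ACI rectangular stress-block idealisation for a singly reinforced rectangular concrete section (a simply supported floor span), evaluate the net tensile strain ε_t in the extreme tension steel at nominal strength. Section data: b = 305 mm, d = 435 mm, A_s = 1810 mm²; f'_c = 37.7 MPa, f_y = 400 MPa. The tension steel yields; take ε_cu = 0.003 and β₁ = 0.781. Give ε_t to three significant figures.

a = A_s f_y/(0.85 f'_c b) = 74.08 mm.
β₁ = 0.781, so c = a/β₁ = 74.08/0.781 = 94.85 mm.
From the linear strain diagram with ε_cu = 0.003: ε_t = 0.003 (d − c)/c = 0.003 × (435 − 94.85)/94.85 = 0.0108.
Since ε_t ≥ 0.005, the section is tension-controlled.

ε_t ≈ 0.0108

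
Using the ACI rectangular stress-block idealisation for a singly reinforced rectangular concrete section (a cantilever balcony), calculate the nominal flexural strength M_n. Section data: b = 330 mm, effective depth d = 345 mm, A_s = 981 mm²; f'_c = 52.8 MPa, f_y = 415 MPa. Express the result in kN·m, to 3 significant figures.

M_n ≈ 135 kN·m

T = A_s f_y = 981 × 415 = 407115 N = 407.115 kN.
From C = T: a = T/(0.85 f'_c b) = 407115/(0.85 × 52.8 × 330) = 27.49 mm.
M_n = T(d − a/2) = 407.115 kN × (345 − 13.745) mm = 134.86 kN·m.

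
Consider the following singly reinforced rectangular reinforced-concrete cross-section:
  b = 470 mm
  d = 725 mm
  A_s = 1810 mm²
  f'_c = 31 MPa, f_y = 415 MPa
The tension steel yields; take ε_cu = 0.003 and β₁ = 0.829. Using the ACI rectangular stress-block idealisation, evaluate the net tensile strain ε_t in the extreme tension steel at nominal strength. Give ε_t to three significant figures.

a = A_s f_y/(0.85 f'_c b) = 60.65 mm.
β₁ = 0.829, so c = a/β₁ = 60.65/0.829 = 73.16 mm.
From the linear strain diagram with ε_cu = 0.003: ε_t = 0.003 (d − c)/c = 0.003 × (725 − 73.16)/73.16 = 0.0267.
Since ε_t ≥ 0.005, the section is tension-controlled.

ε_t ≈ 0.0267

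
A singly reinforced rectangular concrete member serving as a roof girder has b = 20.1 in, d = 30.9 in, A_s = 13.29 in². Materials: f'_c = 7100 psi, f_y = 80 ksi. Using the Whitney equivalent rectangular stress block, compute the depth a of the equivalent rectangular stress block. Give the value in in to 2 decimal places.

a ≈ 8.76 in

T = A_s f_y = 13.29 × 80 = 1063.2 kips.
a = T/(0.85 f'_c b) = 1063.2/(0.85 × 7.1 × 20.1) = 8.76 in.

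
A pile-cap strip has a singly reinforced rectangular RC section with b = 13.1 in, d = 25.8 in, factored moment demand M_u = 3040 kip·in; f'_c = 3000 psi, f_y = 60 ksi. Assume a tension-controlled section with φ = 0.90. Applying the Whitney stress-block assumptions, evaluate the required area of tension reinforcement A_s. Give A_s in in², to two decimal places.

A_s ≈ 2.38 in²

M_n = M_u/φ = 3040/0.90 = 3377.78 kip·in.
From M_n = 0.85 f'_c a b (d − a/2):
a = d − √(d² − 2M_n/(0.85 f'_c b)) = 25.8 − √(25.8² − 2 × 3377.78/(0.85 × 3 × 13.1)) = 4.273 in.
A_s = 0.85 f'_c a b / f_y = 0.85 × 3 × 4.273 × 13.1 / 60 = 2.379 in².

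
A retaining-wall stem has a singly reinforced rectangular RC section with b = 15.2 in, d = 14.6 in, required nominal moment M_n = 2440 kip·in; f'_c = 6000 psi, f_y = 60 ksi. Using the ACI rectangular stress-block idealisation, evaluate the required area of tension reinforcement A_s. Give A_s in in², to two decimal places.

From M_n = 0.85 f'_c a b (d − a/2):
a = d − √(d² − 2M_n/(0.85 f'_c b)) = 14.6 − √(14.6² − 2 × 2440/(0.85 × 6 × 15.2)) = 2.344 in.
A_s = 0.85 f'_c a b / f_y = 0.85 × 6 × 2.344 × 15.2 / 60 = 3.028 in².

A_s ≈ 3.03 in²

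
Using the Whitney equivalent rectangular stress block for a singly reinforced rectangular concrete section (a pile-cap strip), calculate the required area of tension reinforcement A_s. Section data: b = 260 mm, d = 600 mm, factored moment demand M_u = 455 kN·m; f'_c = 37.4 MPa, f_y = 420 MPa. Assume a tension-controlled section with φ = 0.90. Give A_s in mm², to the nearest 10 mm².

A_s ≈ 2210 mm²

M_n = M_u/φ = 455/0.90 = 505.556 kN·m.
With M_n = 0.85 f'_c a b (d − a/2), solve the quadratic for a:
a = d − √(d² − 2M_n/(0.85 f'_c b)) = 600 − √(600² − 2 × 505.556×10⁶/(0.85 × 37.4 × 260)) = 112.49 mm.
A_s = 0.85 f'_c a b / f_y = 0.85 × 37.4 × 112.49 × 260 / 420 = 2213.7 mm².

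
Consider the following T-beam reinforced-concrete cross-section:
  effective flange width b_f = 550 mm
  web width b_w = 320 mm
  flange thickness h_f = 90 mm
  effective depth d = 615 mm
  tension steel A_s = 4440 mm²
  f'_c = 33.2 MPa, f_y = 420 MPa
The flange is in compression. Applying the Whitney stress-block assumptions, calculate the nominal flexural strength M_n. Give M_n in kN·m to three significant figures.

Tension: T = A_s f_y = 4440 × 420 = 1864800 N.
Try a within the flange: a = T/(0.85 f'_c b_f) = 1864800/(0.85 × 33.2 × 550) = 120.15 mm.
a = 120.15 > h_f = 90 mm: the block extends into the web. Split into flange-overhang and web parts.
C_f = 0.85 f'_c (b_f − b_w) h_f = 0.85 × 33.2 × (550 − 320) × 90 = 584154 N.
Remaining web compression depth: a_w = (T − C_f)/(0.85 f'_c b_w) = (1864800 − 584154)/(0.85 × 33.2 × 320) = 141.81 mm.
M_n = C_f(d − h_f/2) + (T − C_f)(d − a_w/2) = 584154 × (615 − 45) + 1280646 × (615 − 70.905) = 332.97 + 696.79 = 1029.76 × 10⁶ N·mm.
M_n = 1029.76 kN·m.

M_n ≈ 1030 kN·m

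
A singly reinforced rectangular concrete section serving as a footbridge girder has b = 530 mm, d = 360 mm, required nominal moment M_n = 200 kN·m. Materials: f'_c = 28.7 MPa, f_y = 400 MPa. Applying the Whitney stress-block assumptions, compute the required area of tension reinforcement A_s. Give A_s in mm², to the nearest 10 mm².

With M_n = 0.85 f'_c a b (d − a/2), solve the quadratic for a:
a = d − √(d² − 2M_n/(0.85 f'_c b)) = 360 − √(360² − 2 × 200×10⁶/(0.85 × 28.7 × 530)) = 45.89 mm.
A_s = 0.85 f'_c a b / f_y = 0.85 × 28.7 × 45.89 × 530 / 400 = 1483.3 mm².

A_s ≈ 1480 mm²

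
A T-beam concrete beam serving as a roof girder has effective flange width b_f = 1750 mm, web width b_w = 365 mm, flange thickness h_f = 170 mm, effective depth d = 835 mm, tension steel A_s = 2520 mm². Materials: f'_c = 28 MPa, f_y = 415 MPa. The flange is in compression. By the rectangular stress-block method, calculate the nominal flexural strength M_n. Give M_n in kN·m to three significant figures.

M_n ≈ 860 kN·m

Tension: T = A_s f_y = 2520 × 415 = 1045800 N.
Try a within the flange: a = T/(0.85 f'_c b_f) = 1045800/(0.85 × 28 × 1750) = 25.11 mm.
Since a = 25.11 ≤ h_f = 170 mm, the stress block lies entirely in the flange; analyse as a rectangular beam of width b_f.
M_n = T(d − a/2) = 1045800 × (835 − 12.555) = 860.11 × 10⁶ N·mm.
M_n = 860.11 kN·m.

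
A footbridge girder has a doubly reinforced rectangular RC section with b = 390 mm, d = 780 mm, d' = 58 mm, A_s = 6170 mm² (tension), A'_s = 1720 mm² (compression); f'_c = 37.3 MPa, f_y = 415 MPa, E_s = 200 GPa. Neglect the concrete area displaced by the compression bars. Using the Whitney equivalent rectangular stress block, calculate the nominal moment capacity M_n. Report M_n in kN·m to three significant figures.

M_n ≈ 1820 kN·m

Assume both tension and compression steel yield.
Net tension couple steel: A_s − A'_s = 4450 mm².
a = (A_s − A'_s) f_y / (0.85 f'_c b) = 1846750/(0.85 × 37.3 × 390) = 149.35 mm.
c = a/β₁ = 149.35/0.784 = 190.50 mm; ε'_s = 0.003(c − d')/c = 0.0021 ≥ f_y/E_s = 0.0021, so compression steel does yield.
M_n = (A_s − A'_s) f_y (d − a/2) + A'_s f_y (d − d') = [1846750 × (780 − 74.675) + 713800 × (780 − 58)] × 10⁻⁶ = 1302.56 + 515.36 = 1817.92 kN·m.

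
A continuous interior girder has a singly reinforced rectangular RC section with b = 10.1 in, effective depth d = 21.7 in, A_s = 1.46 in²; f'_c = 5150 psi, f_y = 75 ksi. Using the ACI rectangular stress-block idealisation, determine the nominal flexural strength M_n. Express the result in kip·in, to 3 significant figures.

T = A_s f_y = 1.46 × 75 = 109.5 kips.
a = T/(0.85 f'_c b) = 109.5/(0.85 × 5.15 × 10.1) = 2.477 in.
M_n = T(d − a/2) = 109.5 × (21.7 − 1.2385) = 2240.5 kip·in.

M_n ≈ 2240 kip·in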